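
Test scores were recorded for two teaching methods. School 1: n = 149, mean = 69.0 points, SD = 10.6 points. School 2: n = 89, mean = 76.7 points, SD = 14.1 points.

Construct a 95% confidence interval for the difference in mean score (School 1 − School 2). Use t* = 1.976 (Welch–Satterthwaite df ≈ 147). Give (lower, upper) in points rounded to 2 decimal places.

(-11.12, -4.28)

Per-group SEs: s₁/√n₁ = 10.6/√149 = 0.8684, s₂/√n₂ = 14.1/√89 = 1.4946.
Unpooled SE of the difference: √(0.75411856 + 2.23382916) = 1.7286.
Margin of error = t* · SE = 1.976 × 1.7286 = 3.4157.
x̄₁ − x̄₂ = 69.0 − 76.7 = -7.7000.
CI: -7.7000 ± 3.4157 = (-11.12, -4.28).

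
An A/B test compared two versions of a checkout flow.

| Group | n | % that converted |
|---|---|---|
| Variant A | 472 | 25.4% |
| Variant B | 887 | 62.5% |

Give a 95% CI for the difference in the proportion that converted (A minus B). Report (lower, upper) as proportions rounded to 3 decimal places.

(-0.422, -0.320)

Each SE is √(p̂(1−p̂)/n): √(0.2540·0.7460/472) = 0.02004 and √(0.6250·0.3750/887) = 0.01626.
SE(p̂₁ − p̂₂) = √(SE₁² + SE₂²) = √(0.0004016016 + 0.0002643876) = 0.02581, since the two samples are independent.
At 95% confidence z* = 1.960; margin = 1.960 × 0.02581 = 0.05059.
The difference is 0.2540 − 0.6250 = -0.3710, so the interval is -0.3710 ± 0.05059 = (-0.422, -0.320).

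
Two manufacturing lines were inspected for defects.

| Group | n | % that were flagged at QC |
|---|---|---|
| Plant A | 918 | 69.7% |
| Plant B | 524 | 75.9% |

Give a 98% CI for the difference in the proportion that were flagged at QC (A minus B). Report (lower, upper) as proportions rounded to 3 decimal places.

(-0.118, -0.006)

The two standard errors are √(0.6970×0.3030/918) = 0.01517 and √(0.7590×0.2410/524) = 0.01868.
Because the samples are independent, SE_diff = √(0.01517² + 0.01868²) = 0.02406.
Using z* = 2.326 for 98%, ME = 2.326 × 0.02406 = 0.05596.
p̂₁ − p̂₂ = -0.0620; interval -0.0620 ± 0.05596 gives (-0.118, -0.006).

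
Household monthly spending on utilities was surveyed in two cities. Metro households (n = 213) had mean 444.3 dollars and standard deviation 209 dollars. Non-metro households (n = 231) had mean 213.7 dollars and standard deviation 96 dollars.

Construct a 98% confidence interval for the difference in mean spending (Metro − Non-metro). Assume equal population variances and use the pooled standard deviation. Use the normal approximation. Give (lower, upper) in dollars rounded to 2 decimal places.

(195.15, 266.05)

Pooled variance s_p² = [212·209² + 230·96²] / (213+231−2) = 25746.7240, so s_p = 160.4579.
SE_diff = s_p·√(1/n₁ + 1/n₂) = 160.4579·√(1/213 + 1/231) = 15.2425.
z* = 2.326; margin = 2.326 × 15.2425 = 35.4541.
Difference = 444.3 − 213.7 = 230.6000.
230.6000 ± 35.4541 → (195.15, 266.05).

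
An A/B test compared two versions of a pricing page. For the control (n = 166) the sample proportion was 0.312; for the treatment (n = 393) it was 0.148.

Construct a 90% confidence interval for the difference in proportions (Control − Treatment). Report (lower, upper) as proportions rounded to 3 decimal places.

The two standard errors are √(0.3120×0.6880/166) = 0.03596 and √(0.1480×0.8520/393) = 0.01791.
Because the samples are independent, SE_diff = √(0.03596² + 0.01791²) = 0.04017.
Using z* = 1.645 for 90%, ME = 1.645 × 0.04017 = 0.06608.
p̂₁ − p̂₂ = 0.1640; interval 0.1640 ± 0.06608 gives (0.098, 0.230).

(0.098, 0.230)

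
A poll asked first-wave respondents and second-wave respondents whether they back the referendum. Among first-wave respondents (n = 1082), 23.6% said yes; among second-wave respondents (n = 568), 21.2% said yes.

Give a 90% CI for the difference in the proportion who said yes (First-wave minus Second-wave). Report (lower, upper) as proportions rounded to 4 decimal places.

The two standard errors are √(0.2360×0.7640/1082) = 0.01291 and √(0.2120×0.7880/568) = 0.01715.
Because the samples are independent, SE_diff = √(0.01291² + 0.01715²) = 0.02147.
Using z* = 1.645 for 90%, ME = 1.645 × 0.02147 = 0.03532.
p̂₁ − p̂₂ = 0.0240; interval 0.0240 ± 0.03532 gives (-0.0113, 0.0593).

(-0.0113, 0.0593)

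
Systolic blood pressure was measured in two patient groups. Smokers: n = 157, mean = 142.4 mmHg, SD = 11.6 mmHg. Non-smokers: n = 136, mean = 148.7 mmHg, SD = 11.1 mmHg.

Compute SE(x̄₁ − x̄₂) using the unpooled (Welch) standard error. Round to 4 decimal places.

Standard errors of each mean: 11.6/√157 = 0.9258 and 11.1/√136 = 0.9518.
SE(x̄₁ − x̄₂) = √(0.9258² + 0.9518²) = 1.3278 for independent samples with unequal variances.

1.3278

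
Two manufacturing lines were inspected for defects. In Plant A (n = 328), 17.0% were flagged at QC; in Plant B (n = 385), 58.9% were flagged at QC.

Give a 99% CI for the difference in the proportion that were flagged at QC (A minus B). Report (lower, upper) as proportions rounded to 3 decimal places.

Each SE is √(p̂(1−p̂)/n): √(0.1700·0.8300/328) = 0.02074 and √(0.5890·0.4110/385) = 0.02508.
SE(p̂₁ − p̂₂) = √(SE₁² + SE₂²) = √(0.0004301476 + 0.0006290064) = 0.03254, since the two samples are independent.
At 99% confidence z* = 2.576; margin = 2.576 × 0.03254 = 0.08382.
The difference is 0.1700 − 0.5890 = -0.4190, so the interval is -0.4190 ± 0.08382 = (-0.503, -0.335).

(-0.503, -0.335)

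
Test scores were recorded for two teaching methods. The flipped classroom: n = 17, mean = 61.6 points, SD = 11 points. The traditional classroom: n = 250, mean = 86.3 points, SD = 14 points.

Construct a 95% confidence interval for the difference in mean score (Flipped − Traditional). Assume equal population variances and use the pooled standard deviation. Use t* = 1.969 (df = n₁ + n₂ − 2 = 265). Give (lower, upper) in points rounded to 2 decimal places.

Pooled variance s_p² = [16·11² + 249·14²] / (17+250−2) = 191.4717, so s_p = 13.8373.
SE_diff = s_p·√(1/n₁ + 1/n₂) = 13.8373·√(1/17 + 1/250) = 3.4683.
t* = 1.969; margin = 1.969 × 3.4683 = 6.8291.
Difference = 61.6 − 86.3 = -24.7000.
-24.7000 ± 6.8291 → (-31.53, -17.87).

(-31.53, -17.87)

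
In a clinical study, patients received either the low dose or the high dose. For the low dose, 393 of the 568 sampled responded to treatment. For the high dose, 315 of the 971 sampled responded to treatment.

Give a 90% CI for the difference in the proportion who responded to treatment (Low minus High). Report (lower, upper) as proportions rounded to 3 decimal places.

First, p̂₁ = 393/568 = 0.6919; p̂₂ = 315/971 = 0.3244.
The two standard errors are √(0.6919×0.3081/568) = 0.01937 and √(0.3244×0.6756/971) = 0.01502.
Because the samples are independent, SE_diff = √(0.01937² + 0.01502²) = 0.02451.
Using z* = 1.645 for 90%, ME = 1.645 × 0.02451 = 0.04032.
p̂₁ − p̂₂ = 0.3675; interval 0.3675 ± 0.04032 gives (0.327, 0.408).

(0.327, 0.408)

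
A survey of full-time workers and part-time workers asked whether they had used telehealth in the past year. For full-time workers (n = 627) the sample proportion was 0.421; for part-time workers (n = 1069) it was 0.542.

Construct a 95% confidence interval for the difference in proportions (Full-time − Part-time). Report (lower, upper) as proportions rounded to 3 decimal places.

Each SE is √(p̂(1−p̂)/n): √(0.4210·0.5790/627) = 0.01972 and √(0.5420·0.4580/1069) = 0.01524.
SE(p̂₁ − p̂₂) = √(SE₁² + SE₂²) = √(0.0003888784 + 0.0002322576) = 0.02492, since the two samples are independent.
At 95% confidence z* = 1.960; margin = 1.960 × 0.02492 = 0.04884.
The difference is 0.4210 − 0.5420 = -0.1210, so the interval is -0.1210 ± 0.04884 = (-0.170, -0.072).

(-0.170, -0.072)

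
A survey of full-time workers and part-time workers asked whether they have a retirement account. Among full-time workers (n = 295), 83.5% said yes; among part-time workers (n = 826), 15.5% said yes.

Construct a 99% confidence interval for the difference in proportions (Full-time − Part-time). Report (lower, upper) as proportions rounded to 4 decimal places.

The two standard errors are √(0.8350×0.1650/295) = 0.02161 and √(0.1550×0.8450/826) = 0.01259.
Because the samples are independent, SE_diff = √(0.02161² + 0.01259²) = 0.02501.
Using z* = 2.576 for 99%, ME = 2.576 × 0.02501 = 0.06443.
p̂₁ − p̂₂ = 0.6800; interval 0.6800 ± 0.06443 gives (0.6156, 0.7444).

(0.6156, 0.7444)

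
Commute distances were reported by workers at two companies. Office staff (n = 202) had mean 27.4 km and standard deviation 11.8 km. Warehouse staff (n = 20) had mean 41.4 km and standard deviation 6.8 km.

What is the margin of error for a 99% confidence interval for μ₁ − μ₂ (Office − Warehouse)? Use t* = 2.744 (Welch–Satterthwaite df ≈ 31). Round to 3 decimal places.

Per-group SEs: s₁/√n₁ = 11.8/√202 = 0.8302, s₂/√n₂ = 6.8/√20 = 1.5205.
Unpooled SE of the difference: √(0.68923204 + 2.31192025) = 1.7324.
Margin of error = t* · SE = 2.744 × 1.7324 = 4.7537.

4.754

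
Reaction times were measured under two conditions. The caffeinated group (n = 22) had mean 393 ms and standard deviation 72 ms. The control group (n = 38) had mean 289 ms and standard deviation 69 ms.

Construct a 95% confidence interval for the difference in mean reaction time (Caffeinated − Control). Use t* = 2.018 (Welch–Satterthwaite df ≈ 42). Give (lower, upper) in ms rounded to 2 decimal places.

Standard errors of each mean: 72/√22 = 15.3505 and 69/√38 = 11.1933.
SE(x̄₁ − x̄₂) = √(15.3505² + 11.1933²) = 18.9981 for independent samples with unequal variances.
With t* = 2.018, the margin is 2.018 × 18.9981 = 38.3382.
x̄₁ − x̄₂ = 393 − 289 = 104.0000; the interval is 104.0000 ± 38.3382 = (65.66, 142.34).

(65.66, 142.34)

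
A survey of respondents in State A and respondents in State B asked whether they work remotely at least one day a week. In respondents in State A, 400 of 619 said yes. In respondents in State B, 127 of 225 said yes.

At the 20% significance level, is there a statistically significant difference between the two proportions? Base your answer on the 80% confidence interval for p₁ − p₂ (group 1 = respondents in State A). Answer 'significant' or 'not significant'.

First, p̂₁ = 400/619 = 0.6462; p̂₂ = 127/225 = 0.5644.
The two standard errors are √(0.6462×0.3538/619) = 0.01922 and √(0.5644×0.4356/225) = 0.03306.
Because the samples are independent, SE_diff = √(0.01922² + 0.03306²) = 0.03824.
Using z* = 1.282 for 80%, ME = 1.282 × 0.03824 = 0.04902.
p̂₁ − p̂₂ = 0.0818; interval 0.0818 ± 0.04902 gives (0.03278, 0.13082).
The interval (0.03278, 0.13082) does not contain 0, so the difference is significant.

significant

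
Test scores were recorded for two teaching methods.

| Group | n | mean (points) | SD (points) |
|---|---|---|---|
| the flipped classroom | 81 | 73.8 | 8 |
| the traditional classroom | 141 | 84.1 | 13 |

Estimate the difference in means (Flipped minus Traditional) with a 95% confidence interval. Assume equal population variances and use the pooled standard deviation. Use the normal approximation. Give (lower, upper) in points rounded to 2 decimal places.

(-13.43, -7.17)

s_p = √[((n₁−1)s₁² + (n₂−1)s₂²)/(n₁+n₂−2)] = √[(80·8² + 140·13²)/220] = 11.4376.
SE = 11.4376·√(1/81 + 1/141) = 1.5946.
With z* = 1.960, margin = 1.960 × 1.5946 = 3.1254.
x̄₁ − x̄₂ = 73.8 − 84.1 = -10.3000; interval -10.3000 ± 3.1254 = (-13.43, -7.17).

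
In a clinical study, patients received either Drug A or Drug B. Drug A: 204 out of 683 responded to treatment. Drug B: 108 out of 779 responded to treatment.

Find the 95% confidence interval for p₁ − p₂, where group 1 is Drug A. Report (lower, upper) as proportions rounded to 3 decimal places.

(0.118, 0.202)

p̂₁ = 204/683 = 0.2987 and p̂₂ = 108/779 = 0.1386.
SE₁ = √(p̂₁(1−p̂₁)/n₁) = √(0.2987·0.7013/683) = 0.01751; SE₂ = √(0.1386·0.8614/779) = 0.01238.
Independent samples: SE of the difference = √(SE₁² + SE₂²) = √(0.0003066001 + 0.0001532644) = 0.02144.
z* for 95% confidence is 1.960, so the margin of error is 1.960 × 0.02144 = 0.04202.
Point estimate p̂₁ − p̂₂ = 0.2987 − 0.1386 = 0.1601.
0.1601 ± 0.04202 → (0.118, 0.202).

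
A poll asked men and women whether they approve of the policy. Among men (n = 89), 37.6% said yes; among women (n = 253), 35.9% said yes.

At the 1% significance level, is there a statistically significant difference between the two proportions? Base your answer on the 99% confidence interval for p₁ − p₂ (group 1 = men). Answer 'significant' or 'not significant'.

not significant

SE₁ = √(p̂₁(1−p̂₁)/n₁) = √(0.3760·0.6240/89) = 0.05134; SE₂ = √(0.3590·0.6410/253) = 0.03016.
Independent samples: SE of the difference = √(SE₁² + SE₂²) = √(0.0026357956 + 0.0009096256) = 0.05954.
z* for 99% confidence is 2.576, so the margin of error is 2.576 × 0.05954 = 0.15338.
Point estimate p̂₁ − p̂₂ = 0.3760 − 0.3590 = 0.0170.
0.0170 ± 0.15338 → (-0.13638, 0.17038).
The interval (-0.13638, 0.17038) contains 0, so the difference is not significant.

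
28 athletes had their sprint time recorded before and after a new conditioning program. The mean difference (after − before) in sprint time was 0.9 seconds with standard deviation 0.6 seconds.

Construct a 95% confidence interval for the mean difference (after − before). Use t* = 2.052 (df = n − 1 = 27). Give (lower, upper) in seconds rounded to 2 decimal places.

This is a matched-pairs design, so SE = s_d/√n = 0.6/√28 = 0.1134.
Margin = 2.052 × 0.1134 = 0.2327; the interval is 0.9 ± 0.2327 = (0.67, 1.13).

(0.67, 1.13)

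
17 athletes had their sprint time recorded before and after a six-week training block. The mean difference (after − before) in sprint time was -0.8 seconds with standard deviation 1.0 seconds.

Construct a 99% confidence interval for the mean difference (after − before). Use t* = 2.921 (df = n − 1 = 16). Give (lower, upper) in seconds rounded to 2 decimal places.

(-1.51, -0.09)

This is a matched-pairs design, so SE = s_d/√n = 1.0/√17 = 0.2425.
Margin = 2.921 × 0.2425 = 0.7083; the interval is -0.8 ± 0.7083 = (-1.51, -0.09).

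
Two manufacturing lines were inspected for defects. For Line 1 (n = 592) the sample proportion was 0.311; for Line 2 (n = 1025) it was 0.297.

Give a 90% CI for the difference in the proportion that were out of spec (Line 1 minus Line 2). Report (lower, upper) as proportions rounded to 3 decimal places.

Each SE is √(p̂(1−p̂)/n): √(0.3110·0.6890/592) = 0.01903 and √(0.2970·0.7030/1025) = 0.01427.
SE(p̂₁ − p̂₂) = √(SE₁² + SE₂²) = √(0.0003621409 + 0.0002036329) = 0.02379, since the two samples are independent.
At 90% confidence z* = 1.645; margin = 1.645 × 0.02379 = 0.03913.
The difference is 0.3110 − 0.2970 = 0.0140, so the interval is 0.0140 ± 0.03913 = (-0.025, 0.053).

(-0.025, 0.053)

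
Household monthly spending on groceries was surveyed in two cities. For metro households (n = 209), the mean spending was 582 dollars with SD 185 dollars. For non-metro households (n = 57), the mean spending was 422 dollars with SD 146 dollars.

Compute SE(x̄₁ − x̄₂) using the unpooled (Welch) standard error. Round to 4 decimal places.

Standard errors of each mean: 185/√209 = 12.7967 and 146/√57 = 19.3382.
SE(x̄₁ − x̄₂) = √(12.7967² + 19.3382²) = 23.1888 for independent samples with unequal variances.

23.1888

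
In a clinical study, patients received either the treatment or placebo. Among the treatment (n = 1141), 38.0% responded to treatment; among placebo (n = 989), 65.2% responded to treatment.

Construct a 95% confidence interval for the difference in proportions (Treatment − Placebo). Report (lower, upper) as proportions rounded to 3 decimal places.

The two standard errors are √(0.3800×0.6200/1141) = 0.01437 and √(0.6520×0.3480/989) = 0.01515.
Because the samples are independent, SE_diff = √(0.01437² + 0.01515²) = 0.02088.
Using z* = 1.960 for 95%, ME = 1.960 × 0.02088 = 0.04092.
p̂₁ − p̂₂ = -0.2720; interval -0.2720 ± 0.04092 gives (-0.313, -0.231).

(-0.313, -0.231)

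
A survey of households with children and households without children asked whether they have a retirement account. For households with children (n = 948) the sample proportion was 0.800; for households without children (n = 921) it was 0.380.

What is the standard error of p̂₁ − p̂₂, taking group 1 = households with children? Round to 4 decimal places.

Each SE is √(p̂(1−p̂)/n): √(0.8000·0.2000/948) = 0.01299 and √(0.3800·0.6200/921) = 0.01599.
SE(p̂₁ − p̂₂) = √(SE₁² + SE₂²) = √(0.0001687401 + 0.0002556801) = 0.02060, since the two samples are independent.

0.0206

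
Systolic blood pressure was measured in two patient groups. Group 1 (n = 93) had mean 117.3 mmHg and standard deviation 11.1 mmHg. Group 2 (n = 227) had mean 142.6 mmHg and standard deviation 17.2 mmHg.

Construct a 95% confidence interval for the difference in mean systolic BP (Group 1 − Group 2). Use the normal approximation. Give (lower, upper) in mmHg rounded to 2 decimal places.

Standard errors of each mean: 11.1/√93 = 1.1510 and 17.2/√227 = 1.1416.
SE(x̄₁ − x̄₂) = √(1.1510² + 1.1416²) = 1.6211 for independent samples with unequal variances.
With z* = 1.960, the margin is 1.960 × 1.6211 = 3.1774.
x̄₁ − x̄₂ = 117.3 − 142.6 = -25.3000; the interval is -25.3000 ± 3.1774 = (-28.48, -22.12).

(-28.48, -22.12)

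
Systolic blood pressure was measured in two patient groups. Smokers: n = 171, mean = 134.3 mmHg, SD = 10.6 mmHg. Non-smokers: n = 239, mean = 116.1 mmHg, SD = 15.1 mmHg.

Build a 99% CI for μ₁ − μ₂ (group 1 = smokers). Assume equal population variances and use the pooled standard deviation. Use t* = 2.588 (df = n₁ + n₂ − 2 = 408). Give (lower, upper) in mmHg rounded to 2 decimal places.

(14.72, 21.68)

s_p = √[((n₁−1)s₁² + (n₂−1)s₂²)/(n₁+n₂−2)] = √[(170·10.6² + 238·15.1²)/408] = 13.4098.
SE = 13.4098·√(1/171 + 1/239) = 1.3431.
With t* = 2.588, margin = 2.588 × 1.3431 = 3.4759.
x̄₁ − x̄₂ = 134.3 − 116.1 = 18.2000; interval 18.2000 ± 3.4759 = (14.72, 21.68).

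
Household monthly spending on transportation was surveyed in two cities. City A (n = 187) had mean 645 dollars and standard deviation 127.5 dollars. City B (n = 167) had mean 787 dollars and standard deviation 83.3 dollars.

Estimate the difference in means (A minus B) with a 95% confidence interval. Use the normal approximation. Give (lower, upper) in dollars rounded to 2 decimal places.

Standard errors of each mean: 127.5/√187 = 9.3237 and 83.3/√167 = 6.4459.
SE(x̄₁ − x̄₂) = √(9.3237² + 6.4459²) = 11.3349 for independent samples with unequal variances.
With z* = 1.960, the margin is 1.960 × 11.3349 = 22.2164.
x̄₁ − x̄₂ = 645 − 787 = -142.0000; the interval is -142.0000 ± 22.2164 = (-164.22, -119.78).

(-164.22, -119.78)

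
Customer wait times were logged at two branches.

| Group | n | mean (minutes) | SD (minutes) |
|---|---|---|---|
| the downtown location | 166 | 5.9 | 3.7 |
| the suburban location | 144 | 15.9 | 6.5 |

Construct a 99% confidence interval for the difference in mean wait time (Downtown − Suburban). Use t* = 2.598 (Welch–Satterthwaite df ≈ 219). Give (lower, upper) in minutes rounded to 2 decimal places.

Per-group SEs: s₁/√n₁ = 3.7/√166 = 0.2872, s₂/√n₂ = 6.5/√144 = 0.5417.
Unpooled SE of the difference: √(0.08248384 + 0.29343889) = 0.6131.
Margin of error = t* · SE = 2.598 × 0.6131 = 1.5928.
x̄₁ − x̄₂ = 5.9 − 15.9 = -10.0000.
CI: -10.0000 ± 1.5928 = (-11.59, -8.41).

(-11.59, -8.41)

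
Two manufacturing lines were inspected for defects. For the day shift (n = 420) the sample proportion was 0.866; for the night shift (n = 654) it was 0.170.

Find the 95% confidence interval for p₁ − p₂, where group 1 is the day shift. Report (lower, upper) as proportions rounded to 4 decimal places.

(0.6525, 0.7395)

Each SE is √(p̂(1−p̂)/n): √(0.8660·0.1340/420) = 0.01662 and √(0.1700·0.8300/654) = 0.01469.
SE(p̂₁ − p̂₂) = √(SE₁² + SE₂²) = √(0.0002762244 + 0.0002157961) = 0.02218, since the two samples are independent.
At 95% confidence z* = 1.960; margin = 1.960 × 0.02218 = 0.04347.
The difference is 0.8660 − 0.1700 = 0.6960, so the interval is 0.6960 ± 0.04347 = (0.6525, 0.7395).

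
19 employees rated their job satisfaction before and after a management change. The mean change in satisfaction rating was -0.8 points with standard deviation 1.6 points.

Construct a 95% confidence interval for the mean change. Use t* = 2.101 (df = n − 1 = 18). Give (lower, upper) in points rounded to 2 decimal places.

(-1.57, -0.03)

Paired design: SE = s_d/√n = 1.6/√19 = 0.3671.
t* = 2.101; margin of error = 2.101 × 0.3671 = 0.7713.
-0.8 ± 0.7713 → (-1.57, -0.03).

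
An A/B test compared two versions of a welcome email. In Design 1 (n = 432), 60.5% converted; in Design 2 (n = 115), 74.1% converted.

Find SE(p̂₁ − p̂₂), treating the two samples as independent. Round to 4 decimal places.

SE₁ = √(p̂₁(1−p̂₁)/n₁) = √(0.6050·0.3950/432) = 0.02352; SE₂ = √(0.7410·0.2590/115) = 0.04085.
Independent samples: SE of the difference = √(SE₁² + SE₂²) = √(0.0005531904 + 0.0016687225) = 0.04714.

0.0471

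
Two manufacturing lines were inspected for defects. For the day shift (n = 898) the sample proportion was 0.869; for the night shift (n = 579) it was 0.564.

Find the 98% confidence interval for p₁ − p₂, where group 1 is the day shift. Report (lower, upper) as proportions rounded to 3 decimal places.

(0.250, 0.360)

The two standard errors are √(0.8690×0.1310/898) = 0.01126 and √(0.5640×0.4360/579) = 0.02061.
Because the samples are independent, SE_diff = √(0.01126² + 0.02061²) = 0.02349.
Using z* = 2.326 for 98%, ME = 2.326 × 0.02349 = 0.05464.
p̂₁ − p̂₂ = 0.3050; interval 0.3050 ± 0.05464 gives (0.250, 0.360).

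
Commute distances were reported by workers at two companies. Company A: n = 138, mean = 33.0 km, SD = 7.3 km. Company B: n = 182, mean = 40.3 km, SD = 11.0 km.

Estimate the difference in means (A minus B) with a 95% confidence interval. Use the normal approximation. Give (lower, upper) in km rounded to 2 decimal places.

SE₁ = s₁/√n₁ = 7.3/√138 = 0.6214; SE₂ = 11.0/√182 = 0.8154.
Independent samples, unequal variances: SE_diff = √(SE₁² + SE₂²) = √(0.38613796 + 0.66487716) = 1.0252.
z* = 1.960, so margin of error = 1.960 × 1.0252 = 2.0094.
Difference in means = 33.0 − 40.3 = -7.3000.
-7.3000 ± 2.0094 → (-9.31, -5.29).

(-9.31, -5.29)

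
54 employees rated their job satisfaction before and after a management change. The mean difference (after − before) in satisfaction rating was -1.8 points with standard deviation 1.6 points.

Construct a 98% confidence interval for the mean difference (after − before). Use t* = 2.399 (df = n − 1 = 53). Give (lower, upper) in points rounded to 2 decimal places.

Paired design: SE = s_d/√n = 1.6/√54 = 0.2177.
t* = 2.399; margin of error = 2.399 × 0.2177 = 0.5223.
-1.8 ± 0.5223 → (-2.32, -1.28).

(-2.32, -1.28)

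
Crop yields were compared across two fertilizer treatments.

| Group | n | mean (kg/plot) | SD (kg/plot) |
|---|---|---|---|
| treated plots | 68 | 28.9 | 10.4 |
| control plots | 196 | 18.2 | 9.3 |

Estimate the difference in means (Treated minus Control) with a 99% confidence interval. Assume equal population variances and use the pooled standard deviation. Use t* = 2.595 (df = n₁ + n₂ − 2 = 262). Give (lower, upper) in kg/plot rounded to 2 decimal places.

s_p = √[((n₁−1)s₁² + (n₂−1)s₂²)/(n₁+n₂−2)] = √[(67·10.4² + 195·9.3²)/262] = 9.5933.
SE = 9.5933·√(1/68 + 1/196) = 1.3502.
With t* = 2.595, margin = 2.595 × 1.3502 = 3.5038.
x̄₁ − x̄₂ = 28.9 − 18.2 = 10.7000; interval 10.7000 ± 3.5038 = (7.20, 14.20).

(7.20, 14.20)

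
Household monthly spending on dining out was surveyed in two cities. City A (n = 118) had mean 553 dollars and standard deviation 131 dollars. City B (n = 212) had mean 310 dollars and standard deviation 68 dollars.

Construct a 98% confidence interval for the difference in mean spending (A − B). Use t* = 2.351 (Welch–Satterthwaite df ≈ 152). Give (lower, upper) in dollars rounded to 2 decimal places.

(212.60, 273.40)

Per-group SEs: s₁/√n₁ = 131/√118 = 12.0595, s₂/√n₂ = 68/√212 = 4.6703.
Unpooled SE of the difference: √(145.43154025 + 21.81170209) = 12.9323.
Margin of error = t* · SE = 2.351 × 12.9323 = 30.4038.
x̄₁ − x̄₂ = 553 − 310 = 243.0000.
CI: 243.0000 ± 30.4038 = (212.60, 273.40).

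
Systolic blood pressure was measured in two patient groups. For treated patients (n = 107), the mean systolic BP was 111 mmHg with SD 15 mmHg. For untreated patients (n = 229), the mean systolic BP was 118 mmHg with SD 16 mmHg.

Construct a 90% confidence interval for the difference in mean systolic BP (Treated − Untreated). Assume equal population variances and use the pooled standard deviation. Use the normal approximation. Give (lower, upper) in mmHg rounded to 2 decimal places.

Pooled variance s_p² = [106·15² + 228·16²] / (107+229−2) = 246.1617, so s_p = 15.6895.
SE_diff = s_p·√(1/n₁ + 1/n₂) = 15.6895·√(1/107 + 1/229) = 1.8373.
z* = 1.645; margin = 1.645 × 1.8373 = 3.0224.
Difference = 111 − 118 = -7.0000.
-7.0000 ± 3.0224 → (-10.02, -3.98).

(-10.02, -3.98)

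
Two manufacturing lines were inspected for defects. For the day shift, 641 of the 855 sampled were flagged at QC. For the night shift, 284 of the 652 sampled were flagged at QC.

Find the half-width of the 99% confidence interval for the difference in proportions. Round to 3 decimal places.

Sample proportions: 641/855 = 0.7497, 284/652 = 0.4356.
Each SE is √(p̂(1−p̂)/n): √(0.7497·0.2503/855) = 0.01481 and √(0.4356·0.5644/652) = 0.01942.
SE(p̂₁ − p̂₂) = √(SE₁² + SE₂²) = √(0.0002193361 + 0.0003771364) = 0.02442, since the two samples are independent.
At 99% confidence z* = 2.576; margin = 2.576 × 0.02442 = 0.06291.

0.063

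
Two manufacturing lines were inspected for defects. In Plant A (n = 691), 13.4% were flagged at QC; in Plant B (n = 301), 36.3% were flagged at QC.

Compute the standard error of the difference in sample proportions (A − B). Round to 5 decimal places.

SE₁ = √(p̂₁(1−p̂₁)/n₁) = √(0.1340·0.8660/691) = 0.01296; SE₂ = √(0.3630·0.6370/301) = 0.02772.
Independent samples: SE of the difference = √(SE₁² + SE₂²) = √(0.0001679616 + 0.0007683984) = 0.03060.

0.03060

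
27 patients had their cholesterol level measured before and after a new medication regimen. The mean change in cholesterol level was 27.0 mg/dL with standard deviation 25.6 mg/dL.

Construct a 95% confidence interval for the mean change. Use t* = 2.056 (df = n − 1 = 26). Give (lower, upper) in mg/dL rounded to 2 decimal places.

(16.87, 37.13)

This is a matched-pairs design, so SE = s_d/√n = 25.6/√27 = 4.9267.
Margin = 2.056 × 4.9267 = 10.1293; the interval is 27.0 ± 10.1293 = (16.87, 37.13).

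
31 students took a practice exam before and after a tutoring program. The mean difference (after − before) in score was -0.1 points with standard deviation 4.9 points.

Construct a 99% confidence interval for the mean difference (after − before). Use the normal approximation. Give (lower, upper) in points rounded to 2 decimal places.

(-2.37, 2.17)

Paired design: SE = s_d/√n = 4.9/√31 = 0.8801.
z* = 2.576; margin of error = 2.576 × 0.8801 = 2.2671.
-0.1 ± 2.2671 → (-2.37, 2.17).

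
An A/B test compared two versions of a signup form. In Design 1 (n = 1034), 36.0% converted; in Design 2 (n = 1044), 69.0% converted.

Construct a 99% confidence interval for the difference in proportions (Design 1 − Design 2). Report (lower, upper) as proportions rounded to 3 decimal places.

SE₁ = √(p̂₁(1−p̂₁)/n₁) = √(0.3600·0.6400/1034) = 0.01493; SE₂ = √(0.6900·0.3100/1044) = 0.01431.
Independent samples: SE of the difference = √(SE₁² + SE₂²) = √(0.0002229049 + 0.0002047761) = 0.02068.
z* for 99% confidence is 2.576, so the margin of error is 2.576 × 0.02068 = 0.05327.
Point estimate p̂₁ − p̂₂ = 0.3600 − 0.6900 = -0.3300.
-0.3300 ± 0.05327 → (-0.383, -0.277).

(-0.383, -0.277)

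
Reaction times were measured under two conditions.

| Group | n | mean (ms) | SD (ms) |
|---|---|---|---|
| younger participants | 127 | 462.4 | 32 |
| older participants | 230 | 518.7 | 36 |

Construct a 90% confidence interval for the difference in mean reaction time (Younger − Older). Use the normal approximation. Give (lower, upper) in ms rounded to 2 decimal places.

Standard errors of each mean: 32/√127 = 2.8395 and 36/√230 = 2.3738.
SE(x̄₁ − x̄₂) = √(2.8395² + 2.3738²) = 3.7010 for independent samples with unequal variances.
With z* = 1.645, the margin is 1.645 × 3.7010 = 6.0881.
x̄₁ − x̄₂ = 462.4 − 518.7 = -56.3000; the interval is -56.3000 ± 6.0881 = (-62.39, -50.21).

(-62.39, -50.21)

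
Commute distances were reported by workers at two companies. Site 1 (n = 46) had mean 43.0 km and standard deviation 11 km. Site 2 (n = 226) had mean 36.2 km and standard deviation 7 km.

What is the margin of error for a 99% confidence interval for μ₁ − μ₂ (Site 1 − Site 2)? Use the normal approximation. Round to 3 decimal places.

4.347

Standard errors of each mean: 11/√46 = 1.6219 and 7/√226 = 0.4656.
SE(x̄₁ − x̄₂) = √(1.6219² + 0.4656²) = 1.6874 for independent samples with unequal variances.
With z* = 2.576, the margin is 2.576 × 1.6874 = 4.3467.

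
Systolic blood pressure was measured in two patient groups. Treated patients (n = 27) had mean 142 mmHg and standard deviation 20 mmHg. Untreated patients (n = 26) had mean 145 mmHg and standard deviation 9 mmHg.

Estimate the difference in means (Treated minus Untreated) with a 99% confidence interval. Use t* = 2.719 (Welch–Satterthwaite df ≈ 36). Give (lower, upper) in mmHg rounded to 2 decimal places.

(-14.51, 8.51)

SE₁ = s₁/√n₁ = 20/√27 = 3.8490; SE₂ = 9/√26 = 1.7650.
Independent samples, unequal variances: SE_diff = √(SE₁² + SE₂²) = √(14.814801 + 3.115225) = 4.2344.
t* = 2.719, so margin of error = 2.719 × 4.2344 = 11.5133.
Difference in means = 142 − 145 = -3.0000.
-3.0000 ± 11.5133 → (-14.51, 8.51).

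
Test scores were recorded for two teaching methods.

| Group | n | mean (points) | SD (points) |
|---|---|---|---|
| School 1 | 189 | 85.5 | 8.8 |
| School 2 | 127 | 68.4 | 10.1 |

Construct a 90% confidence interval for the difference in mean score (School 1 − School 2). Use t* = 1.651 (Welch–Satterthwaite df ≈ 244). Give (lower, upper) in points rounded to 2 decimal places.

Per-group SEs: s₁/√n₁ = 8.8/√189 = 0.6401, s₂/√n₂ = 10.1/√127 = 0.8962.
Unpooled SE of the difference: √(0.40972801 + 0.80317444) = 1.1013.
Margin of error = t* · SE = 1.651 × 1.1013 = 1.8182.
x̄₁ − x̄₂ = 85.5 − 68.4 = 17.1000.
CI: 17.1000 ± 1.8182 = (15.28, 18.92).

(15.28, 18.92)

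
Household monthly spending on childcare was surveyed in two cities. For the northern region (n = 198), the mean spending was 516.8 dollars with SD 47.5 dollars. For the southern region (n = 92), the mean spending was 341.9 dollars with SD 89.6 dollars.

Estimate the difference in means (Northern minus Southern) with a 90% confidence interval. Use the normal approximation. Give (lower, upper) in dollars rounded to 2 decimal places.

Standard errors of each mean: 47.5/√198 = 3.3757 and 89.6/√92 = 9.3414.
SE(x̄₁ − x̄₂) = √(3.3757² + 9.3414²) = 9.9326 for independent samples with unequal variances.
With z* = 1.645, the margin is 1.645 × 9.9326 = 16.3391.
x̄₁ − x̄₂ = 516.8 − 341.9 = 174.9000; the interval is 174.9000 ± 16.3391 = (158.56, 191.24).

(158.56, 191.24)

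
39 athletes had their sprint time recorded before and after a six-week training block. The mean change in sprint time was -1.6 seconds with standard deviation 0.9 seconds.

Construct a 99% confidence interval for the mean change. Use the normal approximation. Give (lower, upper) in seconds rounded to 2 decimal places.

This is a matched-pairs design, so SE = s_d/√n = 0.9/√39 = 0.1441.
Margin = 2.576 × 0.1441 = 0.3712; the interval is -1.6 ± 0.3712 = (-1.97, -1.23).

(-1.97, -1.23)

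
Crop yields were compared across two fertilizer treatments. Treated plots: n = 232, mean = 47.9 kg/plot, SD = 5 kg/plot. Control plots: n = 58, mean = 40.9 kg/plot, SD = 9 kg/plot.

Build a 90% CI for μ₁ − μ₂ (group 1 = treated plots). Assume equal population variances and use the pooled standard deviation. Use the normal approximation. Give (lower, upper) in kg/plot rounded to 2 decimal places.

s_p = √[((n₁−1)s₁² + (n₂−1)s₂²)/(n₁+n₂−2)] = √[(231·5² + 57·9²)/288] = 6.0069.
SE = 6.0069·√(1/232 + 1/58) = 0.8818.
With z* = 1.645, margin = 1.645 × 0.8818 = 1.4506.
x̄₁ − x̄₂ = 47.9 − 40.9 = 7.0000; interval 7.0000 ± 1.4506 = (5.55, 8.45).

(5.55, 8.45)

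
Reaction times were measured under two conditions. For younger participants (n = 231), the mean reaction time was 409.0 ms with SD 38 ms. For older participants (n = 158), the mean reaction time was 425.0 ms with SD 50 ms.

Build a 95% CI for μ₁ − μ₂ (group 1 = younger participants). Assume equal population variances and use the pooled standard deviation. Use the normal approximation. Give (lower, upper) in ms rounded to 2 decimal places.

s_p = √[((n₁−1)s₁² + (n₂−1)s₂²)/(n₁+n₂−2)] = √[(230·38² + 157·50²)/387] = 43.2713.
SE = 43.2713·√(1/231 + 1/158) = 4.4672.
With z* = 1.960, margin = 1.960 × 4.4672 = 8.7557.
x̄₁ − x̄₂ = 409.0 − 425.0 = -16.0000; interval -16.0000 ± 8.7557 = (-24.76, -7.24).

(-24.76, -7.24)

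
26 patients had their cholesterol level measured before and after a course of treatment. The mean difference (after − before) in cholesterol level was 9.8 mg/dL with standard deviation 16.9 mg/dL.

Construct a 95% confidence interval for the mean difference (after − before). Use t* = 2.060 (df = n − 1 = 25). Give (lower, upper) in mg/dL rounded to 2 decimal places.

This is a matched-pairs design, so SE = s_d/√n = 16.9/√26 = 3.3144.
Margin = 2.060 × 3.3144 = 6.8277; the interval is 9.8 ± 6.8277 = (2.97, 16.63).

(2.97, 16.63)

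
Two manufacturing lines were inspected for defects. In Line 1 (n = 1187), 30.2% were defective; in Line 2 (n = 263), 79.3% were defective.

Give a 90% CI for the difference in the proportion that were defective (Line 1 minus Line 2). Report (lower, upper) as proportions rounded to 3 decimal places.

(-0.538, -0.444)

SE₁ = √(p̂₁(1−p̂₁)/n₁) = √(0.3020·0.6980/1187) = 0.01333; SE₂ = √(0.7930·0.2070/263) = 0.02498.
Independent samples: SE of the difference = √(SE₁² + SE₂²) = √(0.0001776889 + 0.0006240004) = 0.02831.
z* for 90% confidence is 1.645, so the margin of error is 1.645 × 0.02831 = 0.04657.
Point estimate p̂₁ − p̂₂ = 0.3020 − 0.7930 = -0.4910.
-0.4910 ± 0.04657 → (-0.538, -0.444).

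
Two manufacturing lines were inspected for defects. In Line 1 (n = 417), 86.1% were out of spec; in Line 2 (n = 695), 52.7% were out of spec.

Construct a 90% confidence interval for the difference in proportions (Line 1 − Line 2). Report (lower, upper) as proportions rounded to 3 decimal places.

SE₁ = √(p̂₁(1−p̂₁)/n₁) = √(0.8610·0.1390/417) = 0.01694; SE₂ = √(0.5270·0.4730/695) = 0.01894.
Independent samples: SE of the difference = √(SE₁² + SE₂²) = √(0.0002869636 + 0.0003587236) = 0.02541.
z* for 90% confidence is 1.645, so the margin of error is 1.645 × 0.02541 = 0.04180.
Point estimate p̂₁ − p̂₂ = 0.8610 − 0.5270 = 0.3340.
0.3340 ± 0.04180 → (0.292, 0.376).

(0.292, 0.376)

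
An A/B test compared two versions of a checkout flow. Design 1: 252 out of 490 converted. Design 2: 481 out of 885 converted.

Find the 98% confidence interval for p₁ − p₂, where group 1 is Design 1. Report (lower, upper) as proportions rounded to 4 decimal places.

(-0.0946, 0.0362)

First, p̂₁ = 252/490 = 0.5143; p̂₂ = 481/885 = 0.5435.
The two standard errors are √(0.5143×0.4857/490) = 0.02258 and √(0.5435×0.4565/885) = 0.01674.
Because the samples are independent, SE_diff = √(0.02258² + 0.01674²) = 0.02811.
Using z* = 2.326 for 98%, ME = 2.326 × 0.02811 = 0.06538.
p̂₁ − p̂₂ = -0.0292; interval -0.0292 ± 0.06538 gives (-0.0946, 0.0362).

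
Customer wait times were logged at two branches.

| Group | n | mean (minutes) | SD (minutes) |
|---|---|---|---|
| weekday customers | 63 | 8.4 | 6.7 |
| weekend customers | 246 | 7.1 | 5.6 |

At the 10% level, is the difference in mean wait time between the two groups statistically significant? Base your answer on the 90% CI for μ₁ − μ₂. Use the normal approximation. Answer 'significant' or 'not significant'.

not significant

Per-group SEs: s₁/√n₁ = 6.7/√63 = 0.8441, s₂/√n₂ = 5.6/√246 = 0.3570.
Unpooled SE of the difference: √(0.71250481 + 0.127449) = 0.9165.
Margin of error = z* · SE = 1.645 × 0.9165 = 1.5076.
x̄₁ − x̄₂ = 8.4 − 7.1 = 1.3000.
CI: 1.3000 ± 1.5076 = (-0.2076, 2.8076).
The interval (-0.2076, 2.8076) contains 0, so the difference is not significant.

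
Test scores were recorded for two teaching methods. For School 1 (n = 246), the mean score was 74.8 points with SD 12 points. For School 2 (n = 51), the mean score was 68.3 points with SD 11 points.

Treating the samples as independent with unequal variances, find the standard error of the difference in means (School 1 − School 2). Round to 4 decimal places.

1.7199

Standard errors of each mean: 12/√246 = 0.7651 and 11/√51 = 1.5403.
SE(x̄₁ − x̄₂) = √(0.7651² + 1.5403²) = 1.7199 for independent samples with unequal variances.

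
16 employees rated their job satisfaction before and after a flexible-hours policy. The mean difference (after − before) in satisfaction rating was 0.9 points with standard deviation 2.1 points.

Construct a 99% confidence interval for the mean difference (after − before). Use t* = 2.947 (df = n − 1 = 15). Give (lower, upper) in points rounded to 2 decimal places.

Paired design: SE = s_d/√n = 2.1/√16 = 0.5250.
t* = 2.947; margin of error = 2.947 × 0.5250 = 1.5472.
0.9 ± 1.5472 → (-0.65, 2.45).

(-0.65, 2.45)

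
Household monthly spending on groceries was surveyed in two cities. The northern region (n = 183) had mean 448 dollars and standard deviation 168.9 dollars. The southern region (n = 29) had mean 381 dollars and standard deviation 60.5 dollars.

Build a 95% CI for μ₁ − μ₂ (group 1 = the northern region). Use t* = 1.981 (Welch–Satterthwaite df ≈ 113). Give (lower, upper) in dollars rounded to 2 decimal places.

Per-group SEs: s₁/√n₁ = 168.9/√183 = 12.4854, s₂/√n₂ = 60.5/√29 = 11.2346.
Unpooled SE of the difference: √(155.88521316 + 126.21623716) = 16.7959.
Margin of error = t* · SE = 1.981 × 16.7959 = 33.2727.
x̄₁ − x̄₂ = 448 − 381 = 67.0000.
CI: 67.0000 ± 33.2727 = (33.73, 100.27).

(33.73, 100.27)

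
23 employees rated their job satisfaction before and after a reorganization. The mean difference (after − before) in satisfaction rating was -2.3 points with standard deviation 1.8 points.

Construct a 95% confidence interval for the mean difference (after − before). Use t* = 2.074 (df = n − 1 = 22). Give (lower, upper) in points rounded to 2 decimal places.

(-3.08, -1.52)

This is a matched-pairs design, so SE = s_d/√n = 1.8/√23 = 0.3753.
Margin = 2.074 × 0.3753 = 0.7784; the interval is -2.3 ± 0.7784 = (-3.08, -1.52).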